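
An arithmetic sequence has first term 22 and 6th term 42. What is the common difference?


d = (aₙ - a₁)/(n-1)
= (42 - 22)/(6-1)
= 20/5 = 4

d = 4


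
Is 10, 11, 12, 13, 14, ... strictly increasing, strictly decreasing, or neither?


Differences: 1, 1, 1, 1
All differences > 0 → strictly INCREASING

Monotonically increasing


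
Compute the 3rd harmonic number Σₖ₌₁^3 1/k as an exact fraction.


H_3 = 1/1 + 1/2 + 1/3
= 11/6
≈ 1.8333

H_3 = 11/6 ≈ 1.8333


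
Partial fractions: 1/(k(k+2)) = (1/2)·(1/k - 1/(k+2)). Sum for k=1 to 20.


1/(k(k+2)) = (1/2)·(1/k - 1/(k+2)) (partial fractions)
Telescoping: Σ = (1/2)·(1 + 1/2 - 1/21 - 1/22) = 325/462

Sum = 325/462


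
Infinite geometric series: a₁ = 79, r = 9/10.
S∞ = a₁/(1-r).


S∞ = a₁/(1-r) = 79/(1 - 9/10)
= 79/(1/10)
= 790

S∞ = 790


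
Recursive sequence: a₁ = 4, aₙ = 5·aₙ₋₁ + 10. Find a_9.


Computing step by step:
a_1 = 4
a_2 = 30
a_3 = 160
a_4 = 810
a_5 = 4060
a_6 = 20310
a_7 = 101560
a_8 = 507810
a_9 = 2539060


a_9 = 2539060


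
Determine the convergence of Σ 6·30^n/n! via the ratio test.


aₙ = 6·30^n/n!
a_{n+1}/aₙ = 30^(n+1)/(n+1)! × n!/30^n  (constant 6 cancels)
= 30/(n+1)
L = lim(n→∞) 30/(n+1) = 0
L < 1 → series CONVERGES

Converges (ratio test: L = 0 < 1)


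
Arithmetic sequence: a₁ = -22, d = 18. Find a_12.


aₙ = a₁ + (n-1)d
= -22 + (12-1)×18
= -22 + 198
= 176

a_12 = 176


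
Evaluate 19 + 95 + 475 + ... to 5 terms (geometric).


Sₙ = 19×(5^5 - 1)/(5 - 1)
= 19×(3125 - 1)/4
= 19×3124/4
= 14839

S_5 = 14839


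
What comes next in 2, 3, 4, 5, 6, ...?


Pattern: arithmetic (d=1)
Terms: 2, 3, 4, 5, 6
Next term = 7

Next term = 7


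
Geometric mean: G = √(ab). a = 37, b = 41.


GM = √(37×41) = √1517 = 38.9487

GM = 38.9487


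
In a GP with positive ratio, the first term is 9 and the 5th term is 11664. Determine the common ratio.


r^(n-1) = aₙ/a₁
r^4 = 11664/9 = 1296
r = 1296^(1/4)
= ±6; taking r > 0 gives r = 6

r = 6


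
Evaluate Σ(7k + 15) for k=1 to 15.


Σ(7k+15) = 7·Σk + 15·n
= 7·120 + 15·15
= 840 + 225 = 1065

Σ = 1065


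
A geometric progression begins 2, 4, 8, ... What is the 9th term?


aₙ = a₁·r^(n-1)
= 2×2^8
= 2×256
= 512

a_9 = 512


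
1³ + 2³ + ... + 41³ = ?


n(n+1)/2 = 41×42/2 = 861
Σk³ = 861² = 741321

Σk³ = 741321


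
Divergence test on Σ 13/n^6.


lim(n→∞) 13/n^6 = 0
lim aₙ = 0 → nth-term test is INCONCLUSIVE
(Need other tests; this is actually a convergent p-series with p=6 > 1)

Inconclusive (lim aₙ = 0; need another test)


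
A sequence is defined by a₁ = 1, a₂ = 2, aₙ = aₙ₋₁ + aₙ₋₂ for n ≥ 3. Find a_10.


Computing iteratively: 1, 2, 3, 5, 8, 13, 21, 34, 55, 89
a_10 = 89

a_10 = 89


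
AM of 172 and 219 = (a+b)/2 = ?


AM = (172 + 219)/2 = 391/2 = 195.5

AM = 195.5


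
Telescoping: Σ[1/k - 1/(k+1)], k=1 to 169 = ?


Telescoping: adjacent terms cancel.
= 1/1 - 1/170
= 1 - 1/170 = 169/170

Sum = 169/170


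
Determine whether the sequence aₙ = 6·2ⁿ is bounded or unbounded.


aₙ = 6·2ⁿ → as n→∞, aₙ→∞ (since base 2 > 1)
No finite upper bound exists
The sequence is UNBOUNDED

Unbounded (aₙ → ∞ as n → ∞)


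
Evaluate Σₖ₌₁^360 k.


n(n+1)/2 = 360×361/2 = 129960/2 = 64980

Σk = 64980


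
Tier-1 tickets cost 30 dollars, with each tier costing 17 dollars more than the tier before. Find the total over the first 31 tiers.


aₙ = 30 + (31-1)×17 = 540
Sₙ = n(a₁+aₙ)/2 = 31×(30+540)/2
= 31×570/2 = 8835

S_31 = 8835


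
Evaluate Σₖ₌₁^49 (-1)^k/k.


S = -1 + 1/2 - 1/3 + 1/4 - 1/5 + 1/6 - 1/7 + 1/8 ± ...
= -0.7032
(Full series converges to -ln(2) ≈ -0.6931)

S_49 = -0.7032


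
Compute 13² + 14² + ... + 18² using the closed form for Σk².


Σₖ₌13^18 k² = Σₖ₌₁^18 k² − Σₖ₌₁^12 k²
= 18·19·37/6 − 12·13·25/6
= 2109 − 650 = 1459

Σk² = 1459


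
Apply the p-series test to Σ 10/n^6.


p-series test: Σ c/n^p converges if p > 1, diverges if p ≤ 1 (constant c > 0 doesn't affect convergence).
p = 6
6 > 1 → CONVERGES

Converges (p = 6 > 1)


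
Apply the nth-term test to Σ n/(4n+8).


lim(n→∞) n/(4n+8) = 1/4 = 1/4  (divide numerator and denominator by n)
lim aₙ = 1/4 ≠ 0 → series DIVERGES

Diverges (lim aₙ = 1/4 ≠ 0)


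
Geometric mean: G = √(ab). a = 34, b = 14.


GM = √(34×14) = √476 = 21.8174

GM = 21.8174


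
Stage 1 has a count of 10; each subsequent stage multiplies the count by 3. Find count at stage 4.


aₙ = a₁·r^(n-1)
= 10×3^3
= 10×27
= 270

a_4 = 270


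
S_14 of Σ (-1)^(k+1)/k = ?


S = 1 - 1/2 + 1/3 - 1/4 + 1/5 - 1/6 + 1/7 - 1/8 ± ...
= 0.6587
(Full series converges to +ln(2) ≈ +0.6931)

S_14 = 0.6587


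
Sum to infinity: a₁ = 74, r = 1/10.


S∞ = a₁/(1-r) = 74/(1 - 1/10)
= 74/(9/10)
= 740/9

S∞ = 740/9


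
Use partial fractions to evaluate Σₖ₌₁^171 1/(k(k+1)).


1/(k(k+1)) = 1/k - 1/(k+1) (partial fractions)
Telescoping: Σ = 1 - 1/172 = 171/172

Sum = 171/172


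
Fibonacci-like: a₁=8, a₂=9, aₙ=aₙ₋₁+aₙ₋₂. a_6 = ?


Computing iteratively: 8, 9, 17, 26, 43, 69
a_6 = 69

a_6 = 69


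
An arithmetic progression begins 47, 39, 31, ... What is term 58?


aₙ = a₁ + (n-1)d
= 47 + (58-1)×-8
= 47 - 456
= -409

a_58 = -409


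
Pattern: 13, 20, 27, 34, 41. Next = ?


Pattern: arithmetic (d=7)
Terms: 13, 20, 27, 34, 41
Next term = 48

Next term = 48


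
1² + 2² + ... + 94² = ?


n = 94
n(n+1)(2n+1)/6 = 94×95×189/6
= 1687770/6 = 281295

Σk² = 281295


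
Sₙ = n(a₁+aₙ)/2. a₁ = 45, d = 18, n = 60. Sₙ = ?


aₙ = 45 + (60-1)×18 = 1107
Sₙ = n(a₁+aₙ)/2 = 60×(45+1107)/2
= 60×1152/2 = 34560

S_60 = 34560


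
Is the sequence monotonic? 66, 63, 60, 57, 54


Differences: -3, -3, -3, -3
All differences < 0 → strictly DECREASING

Monotonically decreasing


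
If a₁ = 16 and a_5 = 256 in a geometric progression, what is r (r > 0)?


r^(n-1) = aₙ/a₁
r^4 = 256/16 = 16
r = 16^(1/4)
= ±2; taking r > 0 gives r = 2

r = 2


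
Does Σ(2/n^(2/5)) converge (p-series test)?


p-series test: Σ c/n^p converges if p > 1, diverges if p ≤ 1 (constant c > 0 doesn't affect convergence).
p = 2/5
2/5 ≤ 1 → DIVERGES

Diverges (p = 2/5 ≤ 1)


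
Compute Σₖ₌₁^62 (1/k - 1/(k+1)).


Telescoping: adjacent terms cancel.
= 1/1 - 1/63
= 1 - 1/63 = 62/63

Sum = 62/63


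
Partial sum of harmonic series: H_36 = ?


H_36 = 1/1 + 1/2 + 1/3 + ... + 1/36
= 54801925434709/13127595717600
≈ 4.1746

H_36 = 54801925434709/13127595717600 ≈ 4.1746


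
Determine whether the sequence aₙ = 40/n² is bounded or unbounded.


a₁ = 40, a₂ = 40/4, a₃ = 40/9, ...
0 < aₙ ≤ 40 for all n ≥ 1
The sequence IS bounded

Bounded (0 < aₙ ≤ 40)


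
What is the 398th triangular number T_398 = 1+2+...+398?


n(n+1)/2 = 398×399/2 = 158802/2 = 79401

Σk = 79401


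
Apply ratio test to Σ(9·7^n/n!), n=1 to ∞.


aₙ = 9·7^n/n!
a_{n+1}/aₙ = 7^(n+1)/(n+1)! × n!/7^n  (constant 9 cancels)
= 7/(n+1)
L = lim(n→∞) 7/(n+1) = 0
L < 1 → series CONVERGES

Converges (ratio test: L = 0 < 1)


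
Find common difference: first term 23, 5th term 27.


d = (aₙ - a₁)/(n-1)
= (27 - 23)/(5-1)
= 4/4 = 1

d = 1


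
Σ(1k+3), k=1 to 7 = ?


Σ(1k+3) = 1·Σk + 3·n
= 1·28 + 3·7
= 28 + 21 = 49

Σ = 49


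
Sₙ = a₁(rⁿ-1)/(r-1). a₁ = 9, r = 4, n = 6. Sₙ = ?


Sₙ = 9×(4^6 - 1)/(4 - 1)
= 9×(4096 - 1)/3
= 9×4095/3
= 12285

S_6 = 12285


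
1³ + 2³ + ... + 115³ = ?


n(n+1)/2 = 115×116/2 = 6670
Σk³ = 6670² = 44488900

Σk³ = 44488900


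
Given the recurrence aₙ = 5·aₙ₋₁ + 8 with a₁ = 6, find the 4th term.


Computing step by step:
a_1 = 6
a_2 = 38
a_3 = 198
a_4 = 998


a_4 = 998


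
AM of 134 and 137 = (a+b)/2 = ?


AM = (134 + 137)/2 = 271/2 = 135.5

AM = 135.5


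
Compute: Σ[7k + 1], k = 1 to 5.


Σ(7k+1) = 7·Σk + 1·n
= 7·15 + 1·5
= 105 + 5 = 110

Σ = 110


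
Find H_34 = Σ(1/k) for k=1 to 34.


H_34 = 1/1 + 1/2 + 1/3 + ... + 1/34
= 54062195834749/13127595717600
≈ 4.1182

H_34 = 54062195834749/13127595717600 ≈ 4.1182


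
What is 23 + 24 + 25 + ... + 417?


Σₖ₌23^417 k = Σₖ₌₁^417 k − Σₖ₌₁^22 k
= 417·418/2 − 22·23/2
= 87153 − 253 = 86900

Σk = 86900


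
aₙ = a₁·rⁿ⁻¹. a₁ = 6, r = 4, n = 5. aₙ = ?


aₙ = a₁·r^(n-1)
= 6×4^4
= 6×256
= 1536

a_5 = 1536


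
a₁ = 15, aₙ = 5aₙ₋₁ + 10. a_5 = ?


Computing step by step:
a_1 = 15
a_2 = 85
a_3 = 435
a_4 = 2185
a_5 = 10935


a_5 = 10935


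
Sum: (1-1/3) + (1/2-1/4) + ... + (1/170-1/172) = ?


Telescoping with gap 2: two head and two tail terms survive.
= (1 + 1/2) - (1/171 + 1/172)
= 3/2 - 1/171 - 1/172 = 43775/29412

Sum = 43775/29412


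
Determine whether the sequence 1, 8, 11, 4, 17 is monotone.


Differences: 7, 3, -7, 13
Difference at position 1 is +7 (> 0) but position 3 is -7 (< 0) — sequence both rises and falls
→ NOT monotonic

Not monotonic


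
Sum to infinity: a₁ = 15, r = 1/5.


S∞ = a₁/(1-r) = 15/(1 - 1/5)
= 15/(4/5)
= 75/4

S∞ = 75/4


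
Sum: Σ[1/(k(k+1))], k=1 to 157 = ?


1/(k(k+1)) = 1/k - 1/(k+1) (partial fractions)
Telescoping: Σ = 1 - 1/158 = 157/158

Sum = 157/158


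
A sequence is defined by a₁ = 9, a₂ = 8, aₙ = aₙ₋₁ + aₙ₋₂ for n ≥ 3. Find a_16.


Computing iteratively: 9, 8, 17, 25, 42, 67, 109, 176, 285, 461, 746, 1207, ...
a_16 = 8273

a_16 = 8273


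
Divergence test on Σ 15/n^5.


lim(n→∞) 15/n^5 = 0
lim aₙ = 0 → nth-term test is INCONCLUSIVE
(Need other tests; this is actually a convergent p-series with p=5 > 1)

Inconclusive (lim aₙ = 0; need another test)


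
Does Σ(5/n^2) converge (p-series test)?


p-series test: Σ c/n^p converges if p > 1, diverges if p ≤ 1 (constant c > 0 doesn't affect convergence).
p = 2
2 > 1 → CONVERGES

Converges (p = 2 > 1)


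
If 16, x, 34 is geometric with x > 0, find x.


GM = √(16×34) = √544 = 23.3238

GM = 23.3238


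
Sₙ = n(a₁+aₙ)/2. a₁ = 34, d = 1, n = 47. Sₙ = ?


aₙ = 34 + (47-1)×1 = 80
Sₙ = n(a₁+aₙ)/2 = 47×(34+80)/2
= 47×114/2 = 2679

S_47 = 2679


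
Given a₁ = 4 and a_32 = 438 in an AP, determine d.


d = (aₙ - a₁)/(n-1)
= (438 - 4)/(32-1)
= 434/31 = 14

d = 14


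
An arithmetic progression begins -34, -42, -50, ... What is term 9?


aₙ = a₁ + (n-1)d
= -34 + (9-1)×-8
= -34 - 64
= -98

a_9 = -98


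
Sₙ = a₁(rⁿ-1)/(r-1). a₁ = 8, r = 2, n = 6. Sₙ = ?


Sₙ = 8×(2^6 - 1)/(2 - 1)
= 8×(64 - 1)/1
= 8×63/1
= 504

S_6 = 504


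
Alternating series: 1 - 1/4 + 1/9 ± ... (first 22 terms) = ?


S = 1 - 1/4 + 1/9 - 1/16 + 1/25 - 1/36 + 1/49 - 1/64 ± ...
= 0.8215
(Full series converges to +π²/12 ≈ +0.8225)

S_22 = 0.8215


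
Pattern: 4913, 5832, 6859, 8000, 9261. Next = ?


Pattern: perfect cubes: n³
Terms: 4913, 5832, 6859, 8000, 9261
Next term = 10648

Next term = 10648


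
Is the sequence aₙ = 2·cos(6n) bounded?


For all n, -1 ≤ cos(6n) ≤ 1, so -2 ≤ 2·cos(6n) ≤ 2
Lower bound: -2, Upper bound: 2
The sequence IS bounded

Bounded (-2 ≤ aₙ ≤ 2)


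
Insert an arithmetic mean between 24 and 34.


AM = (24 + 34)/2 = 58/2 = 29

AM = 29


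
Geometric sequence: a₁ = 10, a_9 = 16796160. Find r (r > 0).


r^(n-1) = aₙ/a₁
r^8 = 16796160/10 = 1679616
r = 1679616^(1/8)
= ±6; taking r > 0 gives r = 6

r = 6


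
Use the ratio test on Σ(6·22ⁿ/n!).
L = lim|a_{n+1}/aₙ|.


aₙ = 6·22^n/n!
a_{n+1}/aₙ = 22^(n+1)/(n+1)! × n!/22^n  (constant 6 cancels)
= 22/(n+1)
L = lim(n→∞) 22/(n+1) = 0
L < 1 → series CONVERGES

Converges (ratio test: L = 0 < 1)


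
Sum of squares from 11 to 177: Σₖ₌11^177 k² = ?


Σₖ₌11^177 k² = Σₖ₌₁^177 k² − Σₖ₌₁^10 k²
= 177·178·355/6 − 10·11·21/6
= 1864105 − 385 = 1863720

Σk² = 1863720


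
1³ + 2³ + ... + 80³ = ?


n(n+1)/2 = 80×81/2 = 3240
Σk³ = 3240² = 10497600

Σk³ = 10497600


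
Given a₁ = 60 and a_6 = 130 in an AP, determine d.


d = (aₙ - a₁)/(n-1)
= (130 - 60)/(6-1)
= 70/5 = 14

d = 14


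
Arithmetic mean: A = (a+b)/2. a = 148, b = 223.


AM = (148 + 223)/2 = 371/2 = 185.5

AM = 185.5


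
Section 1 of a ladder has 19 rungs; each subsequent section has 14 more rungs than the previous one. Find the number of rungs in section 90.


aₙ = a₁ + (n-1)d
= 19 + (90-1)×14
= 19 + 1246
= 1265

a_90 = 1265


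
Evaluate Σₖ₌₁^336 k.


n(n+1)/2 = 336×337/2 = 113232/2 = 56616

Σk = 56616


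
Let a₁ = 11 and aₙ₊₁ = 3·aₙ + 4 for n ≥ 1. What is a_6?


Computing step by step:
a_1 = 11
a_2 = 37
a_3 = 115
a_4 = 349
a_5 = 1051
a_6 = 3157


a_6 = 3157


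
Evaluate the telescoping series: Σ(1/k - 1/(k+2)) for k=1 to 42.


Telescoping with gap 2: two head and two tail terms survive.
= (1 + 1/2) - (1/43 + 1/44)
= 3/2 - 1/43 - 1/44 = 2751/1892

Sum = 2751/1892


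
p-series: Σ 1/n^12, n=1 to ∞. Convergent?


p-series test: Σ c/n^p converges if p > 1, diverges if p ≤ 1 (constant c > 0 doesn't affect convergence).
p = 12
12 > 1 → CONVERGES

Converges (p = 12 > 1)


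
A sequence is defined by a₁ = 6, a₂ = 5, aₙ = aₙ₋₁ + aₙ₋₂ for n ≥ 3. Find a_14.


Computing iteratively: 6, 5, 11, 16, 27, 43, 70, 113, 183, 296, 479, 775, ...
a_14 = 2029

a_14 = 2029


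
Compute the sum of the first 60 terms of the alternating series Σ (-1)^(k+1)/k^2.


S = 1 - 1/4 + 1/9 - 1/16 + 1/25 - 1/36 + 1/49 - 1/64 ± ...
= 0.8223
(Full series converges to +π²/12 ≈ +0.8225)

S_60 = 0.8223


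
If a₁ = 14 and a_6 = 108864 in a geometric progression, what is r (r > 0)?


r^(n-1) = aₙ/a₁
r^5 = 108864/14 = 7776
r = 7776^(1/5)
= 6

r = 6


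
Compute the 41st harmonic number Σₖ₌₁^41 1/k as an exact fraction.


H_41 = 1/1 + 1/2 + 1/3 + ... + 1/41
= 85691034670497533/19914562703599200
≈ 4.3029

H_41 = 85691034670497533/19914562703599200 ≈ 4.3029


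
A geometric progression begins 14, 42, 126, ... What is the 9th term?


aₙ = a₁·r^(n-1)
= 14×3^8
= 14×6561
= 91854

a_9 = 91854


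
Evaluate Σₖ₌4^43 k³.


Σₖ₌4^43 k³ = [43·44/2]² − [3·4/2]²
= 894916 − 36 = 894880

Σk³ = 894880


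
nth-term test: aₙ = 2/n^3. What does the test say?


lim(n→∞) 2/n^3 = 0
lim aₙ = 0 → nth-term test is INCONCLUSIVE
(Need other tests; this is actually a convergent p-series with p=3 > 1)

Inconclusive (lim aₙ = 0; need another test)


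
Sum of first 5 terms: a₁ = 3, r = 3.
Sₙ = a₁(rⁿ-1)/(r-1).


Sₙ = 3×(3^5 - 1)/(3 - 1)
= 3×(243 - 1)/2
= 3×242/2
= 363

S_5 = 363


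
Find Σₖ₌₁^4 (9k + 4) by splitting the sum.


Σ(9k+4) = 9·Σk + 4·n
= 9·10 + 4·4
= 90 + 16 = 106

Σ = 106


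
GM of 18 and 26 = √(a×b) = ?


GM = √(18×26) = √468 = 21.6333

GM = 21.6333


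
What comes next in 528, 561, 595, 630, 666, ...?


Pattern: triangular numbers: n(n+1)/2
Terms: 528, 561, 595, 630, 666
Next term = 703

Next term = 703


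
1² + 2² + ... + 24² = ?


n = 24
n(n+1)(2n+1)/6 = 24×25×49/6
= 29400/6 = 4900

Σk² = 4900


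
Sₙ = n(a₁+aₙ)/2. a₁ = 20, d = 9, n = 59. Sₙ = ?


aₙ = 20 + (59-1)×9 = 542
Sₙ = n(a₁+aₙ)/2 = 59×(20+542)/2
= 59×562/2 = 16579

S_59 = 16579


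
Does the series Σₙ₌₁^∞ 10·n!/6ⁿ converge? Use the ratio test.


aₙ = 10·n!/6^n
a_{n+1}/aₙ = (n+1)!/6^(n+1) × 6^n/n!  (constant 10 cancels)
= (n+1)/6
L = lim(n→∞) (n+1)/6 = ∞
L > 1 → series DIVERGES

Diverges (ratio test: L = ∞ > 1)


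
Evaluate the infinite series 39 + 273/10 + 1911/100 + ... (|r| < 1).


S∞ = a₁/(1-r) = 39/(1 - 7/10)
= 39/(3/10)
= 130

S∞ = 130


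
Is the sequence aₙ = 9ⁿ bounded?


aₙ = 9ⁿ → as n→∞, aₙ→∞ (since base 9 > 1)
No finite upper bound exists
The sequence is UNBOUNDED

Unbounded (aₙ → ∞ as n → ∞)


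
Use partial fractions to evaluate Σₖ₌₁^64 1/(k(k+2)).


1/(k(k+2)) = (1/2)·(1/k - 1/(k+2)) (partial fractions)
Telescoping: Σ = (1/2)·(1 + 1/2 - 1/65 - 1/66) = 1576/2145

Sum = 1576/2145


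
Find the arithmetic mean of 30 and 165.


AM = (30 + 165)/2 = 195/2 = 97.5

AM = 97.5


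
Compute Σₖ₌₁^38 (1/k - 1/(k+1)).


Telescoping: adjacent terms cancel.
= 1/1 - 1/39
= 1 - 1/39 = 38/39

Sum = 38/39


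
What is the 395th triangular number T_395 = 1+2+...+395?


n(n+1)/2 = 395×396/2 = 156420/2 = 78210

Σk = 78210


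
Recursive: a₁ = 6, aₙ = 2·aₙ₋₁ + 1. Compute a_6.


Computing step by step:
a_1 = 6
a_2 = 13
a_3 = 27
a_4 = 55
a_5 = 111
a_6 = 223


a_6 = 223


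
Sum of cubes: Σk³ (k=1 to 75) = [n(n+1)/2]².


n(n+1)/2 = 75×76/2 = 2850
Σk³ = 2850² = 8122500

Σk³ = 8122500


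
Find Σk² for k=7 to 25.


Σₖ₌7^25 k² = Σₖ₌₁^25 k² − Σₖ₌₁^6 k²
= 25·26·51/6 − 6·7·13/6
= 5525 − 91 = 5434

Σk² = 5434


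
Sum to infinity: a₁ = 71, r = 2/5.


S∞ = a₁/(1-r) = 71/(1 - 2/5)
= 71/(3/5)
= 355/3

S∞ = 355/3


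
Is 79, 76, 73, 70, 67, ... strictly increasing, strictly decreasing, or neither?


Differences: -3, -3, -3, -3
All differences < 0 → strictly DECREASING

Monotonically decreasing


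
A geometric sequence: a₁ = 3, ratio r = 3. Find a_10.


aₙ = a₁·r^(n-1)
= 3×3^9
= 3×19683
= 59049

a_10 = 59049


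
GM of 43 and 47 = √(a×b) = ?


GM = √(43×47) = √2021 = 44.9555

GM = 44.9555


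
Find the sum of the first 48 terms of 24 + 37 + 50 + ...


aₙ = 24 + (48-1)×13 = 635
Sₙ = n(a₁+aₙ)/2 = 48×(24+635)/2
= 48×659/2 = 15816

S_48 = 15816


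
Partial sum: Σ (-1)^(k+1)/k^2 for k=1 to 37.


S = 1 - 1/4 + 1/9 - 1/16 + 1/25 - 1/36 + 1/49 - 1/64 ± ...
= 0.8228
(Full series converges to +π²/12 ≈ +0.8225)

S_37 = 0.8228


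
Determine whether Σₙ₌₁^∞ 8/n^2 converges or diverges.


p-series test: Σ c/n^p converges if p > 1, diverges if p ≤ 1 (constant c > 0 doesn't affect convergence).
p = 2
2 > 1 → CONVERGES

Converges (p = 2 > 1)


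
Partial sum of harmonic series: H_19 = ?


H_19 = 1/1 + 1/2 + 1/3 + ... + 1/19
= 275295799/77597520
≈ 3.5477

H_19 = 275295799/77597520 ≈ 3.5477


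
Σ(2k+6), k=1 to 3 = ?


Σ(2k+6) = 2·Σk + 6·n
= 2·6 + 6·3
= 12 + 18 = 30

Σ = 30


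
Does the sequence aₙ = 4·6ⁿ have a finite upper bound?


aₙ = 4·6ⁿ → as n→∞, aₙ→∞ (since base 6 > 1)
No finite upper bound exists
The sequence is UNBOUNDED

Unbounded (aₙ → ∞ as n → ∞)


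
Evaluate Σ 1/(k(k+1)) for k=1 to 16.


1/(k(k+1)) = 1/k - 1/(k+1) (partial fractions)
Telescoping: Σ = 1 - 1/17 = 16/17

Sum = 16/17


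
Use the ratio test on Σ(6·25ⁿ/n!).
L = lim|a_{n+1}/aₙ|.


aₙ = 6·25^n/n!
a_{n+1}/aₙ = 25^(n+1)/(n+1)! × n!/25^n  (constant 6 cancels)
= 25/(n+1)
L = lim(n→∞) 25/(n+1) = 0
L < 1 → series CONVERGES

Converges (ratio test: L = 0 < 1)


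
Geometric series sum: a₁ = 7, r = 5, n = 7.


Sₙ = 7×(5^7 - 1)/(5 - 1)
= 7×(78125 - 1)/4
= 7×78124/4
= 136717

S_7 = 136717


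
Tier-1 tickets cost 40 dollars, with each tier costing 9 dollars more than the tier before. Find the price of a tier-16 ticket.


aₙ = a₁ + (n-1)d
= 40 + (16-1)×9
= 40 + 135
= 175

a_16 = 175


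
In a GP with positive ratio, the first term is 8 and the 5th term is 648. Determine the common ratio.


r^(n-1) = aₙ/a₁
r^4 = 648/8 = 81
r = 81^(1/4)
= ±3; taking r > 0 gives r = 3

r = 3


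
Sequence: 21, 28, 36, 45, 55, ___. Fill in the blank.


Pattern: triangular numbers: n(n+1)/2
Terms: 21, 28, 36, 45, 55
Next term = 66

Next term = 66


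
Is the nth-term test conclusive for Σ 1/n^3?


lim(n→∞) 1/n^3 = 0
lim aₙ = 0 → nth-term test is INCONCLUSIVE
(Need other tests; this is actually a convergent p-series with p=3 > 1)

Inconclusive (lim aₙ = 0; need another test)


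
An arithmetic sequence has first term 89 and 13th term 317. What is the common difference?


d = (aₙ - a₁)/(n-1)
= (317 - 89)/(13-1)
= 228/12 = 19

d = 19


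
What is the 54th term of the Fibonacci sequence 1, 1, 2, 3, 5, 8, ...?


Fibonacci sequence: 1, 1, 2, 3, 5, 8, 13, 21, 34, 55, 89, ...
F(54) = 86267571272

F(54) = 86267571272


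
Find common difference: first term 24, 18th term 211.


d = (aₙ - a₁)/(n-1)
= (211 - 24)/(18-1)
= 187/17 = 11

d = 11


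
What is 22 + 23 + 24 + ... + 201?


Σₖ₌22^201 k = Σₖ₌₁^201 k − Σₖ₌₁^21 k
= 201·202/2 − 21·22/2
= 20301 − 231 = 20070

Σk = 20070


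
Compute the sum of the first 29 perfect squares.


n = 29
n(n+1)(2n+1)/6 = 29×30×59/6
= 51330/6 = 8555

Σk² = 8555


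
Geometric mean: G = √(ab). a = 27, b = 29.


GM = √(27×29) = √783 = 27.9821

GM = 27.9821


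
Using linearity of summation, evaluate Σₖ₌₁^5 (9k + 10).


Σ(9k+10) = 9·Σk + 10·n
= 9·15 + 10·5
= 135 + 50 = 185

Σ = 185


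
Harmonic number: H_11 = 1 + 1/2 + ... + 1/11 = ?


H_11 = 1/1 + 1/2 + 1/3 + ... + 1/11
= 83711/27720
≈ 3.0199

H_11 = 83711/27720 ≈ 3.0199


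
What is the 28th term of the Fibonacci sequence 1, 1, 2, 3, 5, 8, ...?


Fibonacci sequence: 1, 1, 2, 3, 5, 8, 13, 21, 34, 55, 89, ...
F(28) = 317811

F(28) = 317811


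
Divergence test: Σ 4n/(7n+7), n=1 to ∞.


lim(n→∞) 4n/(7n+7) = 4/7 = 4/7  (divide numerator and denominator by n)
lim aₙ = 4/7 ≠ 0 → series DIVERGES

Diverges (lim aₙ = 4/7 ≠ 0)


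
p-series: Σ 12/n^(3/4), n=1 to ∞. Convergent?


p-series test: Σ c/n^p converges if p > 1, diverges if p ≤ 1 (constant c > 0 doesn't affect convergence).
p = 3/4
3/4 ≤ 1 → DIVERGES

Diverges (p = 3/4 ≤ 1)


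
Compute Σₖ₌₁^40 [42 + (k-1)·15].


aₙ = 42 + (40-1)×15 = 627
Sₙ = n(a₁+aₙ)/2 = 40×(42+627)/2
= 40×669/2 = 13380

S_40 = 13380


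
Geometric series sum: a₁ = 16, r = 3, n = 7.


Sₙ = 16×(3^7 - 1)/(3 - 1)
= 16×(2187 - 1)/2
= 16×2186/2
= 17488

S_7 = 17488


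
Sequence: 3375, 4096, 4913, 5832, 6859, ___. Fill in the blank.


Pattern: perfect cubes: n³
Terms: 3375, 4096, 4913, 5832, 6859
Next term = 8000

Next term = 8000


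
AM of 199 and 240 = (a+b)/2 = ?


AM = (199 + 240)/2 = 439/2 = 219.5

AM = 219.5


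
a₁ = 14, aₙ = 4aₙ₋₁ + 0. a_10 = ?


Computing step by step:
a_1 = 14
a_2 = 56
a_3 = 224
a_4 = 896
a_5 = 3584
a_6 = 14336
a_7 = 57344
a_8 = 229376
a_9 = 917504
a_10 = 3670016


a_10 = 3670016


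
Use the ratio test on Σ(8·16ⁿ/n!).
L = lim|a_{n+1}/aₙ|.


aₙ = 8·16^n/n!
a_{n+1}/aₙ = 16^(n+1)/(n+1)! × n!/16^n  (constant 8 cancels)
= 16/(n+1)
L = lim(n→∞) 16/(n+1) = 0
L < 1 → series CONVERGES

Converges (ratio test: L = 0 < 1)


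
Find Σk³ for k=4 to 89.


Σₖ₌4^89 k³ = [89·90/2]² − [3·4/2]²
= 16040025 − 36 = 16039989

Σk³ = 16039989


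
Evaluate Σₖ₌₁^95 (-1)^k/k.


S = -1 + 1/2 - 1/3 + 1/4 - 1/5 + 1/6 - 1/7 + 1/8 ± ...
= -0.6984
(Full series converges to -ln(2) ≈ -0.6931)

S_95 = -0.6984


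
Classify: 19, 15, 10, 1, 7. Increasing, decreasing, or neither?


Differences: -4, -5, -9, 6
Difference at position 4 is +6 (> 0) but position 1 is -4 (< 0) — sequence both rises and falls
→ NOT monotonic

Not monotonic


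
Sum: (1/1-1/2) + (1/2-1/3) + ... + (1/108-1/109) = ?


Telescoping: adjacent terms cancel.
= 1/1 - 1/109
= 1 - 1/109 = 108/109

Sum = 108/109


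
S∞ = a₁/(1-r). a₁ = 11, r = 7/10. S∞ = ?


S∞ = a₁/(1-r) = 11/(1 - 7/10)
= 11/(3/10)
= 110/3

S∞ = 110/3


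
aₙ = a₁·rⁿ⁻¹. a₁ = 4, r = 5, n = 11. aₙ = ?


aₙ = a₁·r^(n-1)
= 4×5^10
= 4×9765625
= 39062500

a_11 = 39062500


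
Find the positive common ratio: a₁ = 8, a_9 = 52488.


r^(n-1) = aₙ/a₁
r^8 = 52488/8 = 6561
r = 6561^(1/8)
= ±3; taking r > 0 gives r = 3

r = 3


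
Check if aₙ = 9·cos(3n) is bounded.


For all n, -1 ≤ cos(3n) ≤ 1, so -9 ≤ 9·cos(3n) ≤ 9
Lower bound: -9, Upper bound: 9
The sequence IS bounded

Bounded (-9 ≤ aₙ ≤ 9)


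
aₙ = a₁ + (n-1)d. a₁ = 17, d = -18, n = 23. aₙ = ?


aₙ = a₁ + (n-1)d
= 17 + (23-1)×-18
= 17 - 396
= -379

a_23 = -379


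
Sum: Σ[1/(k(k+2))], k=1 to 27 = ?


1/(k(k+2)) = (1/2)·(1/k - 1/(k+2)) (partial fractions)
Telescoping: Σ = (1/2)·(1 + 1/2 - 1/28 - 1/29) = 1161/1624

Sum = 1161/1624


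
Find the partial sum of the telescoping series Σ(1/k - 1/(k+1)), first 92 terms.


Telescoping: adjacent terms cancel.
= 1/1 - 1/93
= 1 - 1/93 = 92/93

Sum = 92/93


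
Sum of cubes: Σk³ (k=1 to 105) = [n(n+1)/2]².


n(n+1)/2 = 105×106/2 = 5565
Σk³ = 5565² = 30969225

Σk³ = 30969225


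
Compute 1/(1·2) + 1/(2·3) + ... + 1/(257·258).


1/(k(k+1)) = 1/k - 1/(k+1) (partial fractions)
Telescoping: Σ = 1 - 1/258 = 257/258

Sum = 257/258


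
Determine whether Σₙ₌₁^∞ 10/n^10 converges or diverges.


p-series test: Σ c/n^p converges if p > 1, diverges if p ≤ 1 (constant c > 0 doesn't affect convergence).
p = 10
10 > 1 → CONVERGES

Converges (p = 10 > 1)


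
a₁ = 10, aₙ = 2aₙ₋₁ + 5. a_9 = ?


Computing step by step:
a_1 = 10
a_2 = 25
a_3 = 55
a_4 = 115
a_5 = 235
a_6 = 475
a_7 = 955
a_8 = 1915
a_9 = 3835


a_9 = 3835


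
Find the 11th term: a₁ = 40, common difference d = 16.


aₙ = a₁ + (n-1)d
= 40 + (11-1)×16
= 40 + 160
= 200

a_11 = 200


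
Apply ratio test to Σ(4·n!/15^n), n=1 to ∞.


aₙ = 4·n!/15^n
a_{n+1}/aₙ = (n+1)!/15^(n+1) × 15^n/n!  (constant 4 cancels)
= (n+1)/15
L = lim(n→∞) (n+1)/15 = ∞
L > 1 → series DIVERGES

Diverges (ratio test: L = ∞ > 1)


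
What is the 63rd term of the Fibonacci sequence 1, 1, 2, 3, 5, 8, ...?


Fibonacci sequence: 1, 1, 2, 3, 5, 8, 13, 21, 34, 55, 89, ...
F(63) = 6557470319842

F(63) = 6557470319842


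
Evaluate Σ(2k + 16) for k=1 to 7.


Σ(2k+16) = 2·Σk + 16·n
= 2·28 + 16·7
= 56 + 112 = 168

Σ = 168


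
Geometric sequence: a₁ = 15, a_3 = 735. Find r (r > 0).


r^(n-1) = aₙ/a₁
r^2 = 735/15 = 49
r = 49^(1/2)
= ±7; taking r > 0 gives r = 7

r = 7


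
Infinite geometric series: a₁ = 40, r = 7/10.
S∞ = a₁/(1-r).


S∞ = a₁/(1-r) = 40/(1 - 7/10)
= 40/(3/10)
= 400/3

S∞ = 400/3


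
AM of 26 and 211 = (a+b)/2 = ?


AM = (26 + 211)/2 = 237/2 = 118.5

AM = 118.5


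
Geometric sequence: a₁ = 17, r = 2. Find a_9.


aₙ = a₁·r^(n-1)
= 17×2^8
= 17×256
= 4352

a_9 = 4352


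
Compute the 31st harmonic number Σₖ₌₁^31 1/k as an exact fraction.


H_31 = 1/1 + 1/2 + 1/3 + ... + 1/31
= 290774257297357/72201776446800
≈ 4.0272

H_31 = 290774257297357/72201776446800 ≈ 4.0272


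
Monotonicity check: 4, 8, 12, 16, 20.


Differences: 4, 4, 4, 4
All differences > 0 → strictly INCREASING

Monotonically increasing


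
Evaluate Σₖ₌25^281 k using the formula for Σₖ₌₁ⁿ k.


Σₖ₌25^281 k = Σₖ₌₁^281 k − Σₖ₌₁^24 k
= 281·282/2 − 24·25/2
= 39621 − 300 = 39321

Σk = 39321


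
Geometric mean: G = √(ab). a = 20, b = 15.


GM = √(20×15) = √300 = 17.3205

GM = 17.3205


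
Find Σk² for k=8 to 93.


Σₖ₌8^93 k² = Σₖ₌₁^93 k² − Σₖ₌₁^7 k²
= 93·94·187/6 − 7·8·15/6
= 272459 − 140 = 272319

Σk² = 272319


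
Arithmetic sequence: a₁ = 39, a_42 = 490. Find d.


d = (aₙ - a₁)/(n-1)
= (490 - 39)/(42-1)
= 451/41 = 11

d = 11


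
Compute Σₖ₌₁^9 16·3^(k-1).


Sₙ = 16×(3^9 - 1)/(3 - 1)
= 16×(19683 - 1)/2
= 16×19682/2
= 157456

S_9 = 157456


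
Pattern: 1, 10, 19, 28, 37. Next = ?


Pattern: arithmetic (d=9)
Terms: 1, 10, 19, 28, 37
Next term = 46

Next term = 46


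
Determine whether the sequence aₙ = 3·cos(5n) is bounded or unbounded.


For all n, -1 ≤ cos(5n) ≤ 1, so -3 ≤ 3·cos(5n) ≤ 3
Lower bound: -3, Upper bound: 3
The sequence IS bounded

Bounded (-3 ≤ aₙ ≤ 3)


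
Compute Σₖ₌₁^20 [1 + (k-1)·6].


aₙ = 1 + (20-1)×6 = 115
Sₙ = n(a₁+aₙ)/2 = 20×(1+115)/2
= 20×116/2 = 1160

S_20 = 1160


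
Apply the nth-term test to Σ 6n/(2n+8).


lim(n→∞) 6n/(2n+8) = 6/2 = 3  (divide numerator and denominator by n)
lim aₙ = 3 ≠ 0 → series DIVERGES

Diverges (lim aₙ = 3 ≠ 0)


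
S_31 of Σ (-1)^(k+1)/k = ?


S = 1 - 1/2 + 1/3 - 1/4 + 1/5 - 1/6 + 1/7 - 1/8 ± ...
= 0.709
(Full series converges to +ln(2) ≈ +0.6931)

S_31 = 0.709


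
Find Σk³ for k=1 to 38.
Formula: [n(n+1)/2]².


n(n+1)/2 = 38×39/2 = 741
Σk³ = 741² = 549081

Σk³ = 549081


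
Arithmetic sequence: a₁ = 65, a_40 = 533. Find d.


d = (aₙ - a₁)/(n-1)
= (533 - 65)/(40-1)
= 468/39 = 12

d = 12


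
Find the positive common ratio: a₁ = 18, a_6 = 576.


r^(n-1) = aₙ/a₁
r^5 = 576/18 = 32
r = 32^(1/5)
= 2

r = 2


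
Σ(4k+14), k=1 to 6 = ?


Σ(4k+14) = 4·Σk + 14·n
= 4·21 + 14·6
= 84 + 84 = 168

Σ = 168


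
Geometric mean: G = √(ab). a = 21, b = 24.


GM = √(21×24) = √504 = 22.4499

GM = 22.4499


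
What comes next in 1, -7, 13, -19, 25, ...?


Pattern: alternating sign, magnitude arithmetic (d=6)
Terms: 1, -7, 13, -19, 25
Next term = -31

Next term = -31


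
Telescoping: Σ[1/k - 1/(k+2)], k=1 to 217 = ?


Telescoping with gap 2: two head and two tail terms survive.
= (1 + 1/2) - (1/218 + 1/219)
= 3/2 - 1/218 - 1/219 = 35588/23871

Sum = 35588/23871


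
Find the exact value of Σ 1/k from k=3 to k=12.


Σₖ₌3^12 1/k = 1/3 + 1/4 + 1/5 + 1/6 + 1/7 + 1/8 + 1/9 + 1/10 + 1/11 + 1/12
= 44441/27720
≈ 1.6032

Sum = 44441/27720 ≈ 1.6032


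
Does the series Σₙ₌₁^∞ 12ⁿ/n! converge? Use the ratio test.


aₙ = 12^n/n!
a_{n+1}/aₙ = 12^(n+1)/(n+1)! × n!/12^n
= 12/(n+1)
L = lim(n→∞) 12/(n+1) = 0
L < 1 → series CONVERGES

Converges (ratio test: L = 0 < 1)


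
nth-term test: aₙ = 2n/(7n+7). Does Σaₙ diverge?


lim(n→∞) 2n/(7n+7) = 2/7 = 2/7  (divide numerator and denominator by n)
lim aₙ = 2/7 ≠ 0 → series DIVERGES

Diverges (lim aₙ = 2/7 ≠ 0)


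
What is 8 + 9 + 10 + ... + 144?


Σₖ₌8^144 k = Σₖ₌₁^144 k − Σₖ₌₁^7 k
= 144·145/2 − 7·8/2
= 10440 − 28 = 10412

Σk = 10412


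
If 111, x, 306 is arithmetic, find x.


AM = (111 + 306)/2 = 417/2 = 208.5

AM = 208.5


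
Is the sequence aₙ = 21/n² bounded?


a₁ = 21, a₂ = 21/4, a₃ = 21/9, ...
0 < aₙ ≤ 21 for all n ≥ 1
The sequence IS bounded

Bounded (0 < aₙ ≤ 21)


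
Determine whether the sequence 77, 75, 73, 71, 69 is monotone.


Differences: -2, -2, -2, -2
All differences < 0 → strictly DECREASING

Monotonically decreasing


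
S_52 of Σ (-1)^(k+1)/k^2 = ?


S = 1 - 1/4 + 1/9 - 1/16 + 1/25 - 1/36 + 1/49 - 1/64 ± ...
= 0.8223
(Full series converges to +π²/12 ≈ +0.8225)

S_52 = 0.8223


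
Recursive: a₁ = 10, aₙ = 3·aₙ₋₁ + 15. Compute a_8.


Computing step by step:
a_1 = 10
a_2 = 45
a_3 = 150
a_4 = 465
a_5 = 1410
a_6 = 4245
a_7 = 12750
a_8 = 38265


a_8 = 38265


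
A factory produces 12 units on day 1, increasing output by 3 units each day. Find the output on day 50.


aₙ = a₁ + (n-1)d
= 12 + (50-1)×3
= 12 + 147
= 159

a_50 = 159


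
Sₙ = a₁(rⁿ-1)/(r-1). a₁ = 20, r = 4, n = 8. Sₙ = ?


Sₙ = 20×(4^8 - 1)/(4 - 1)
= 20×(65536 - 1)/3
= 20×65535/3
= 436900

S_8 = 436900


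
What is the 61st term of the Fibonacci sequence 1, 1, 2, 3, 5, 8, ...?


Fibonacci sequence: 1, 1, 2, 3, 5, 8, 13, 21, 34, 55, 89, ...
F(61) = 2504730781961

F(61) = 2504730781961


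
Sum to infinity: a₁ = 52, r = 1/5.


S∞ = a₁/(1-r) = 52/(1 - 1/5)
= 52/(4/5)
= 65

S∞ = 65


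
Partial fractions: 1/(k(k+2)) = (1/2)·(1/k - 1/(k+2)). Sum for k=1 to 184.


1/(k(k+2)) = (1/2)·(1/k - 1/(k+2)) (partial fractions)
Telescoping: Σ = (1/2)·(1 + 1/2 - 1/185 - 1/186) = 12811/17205

Sum = 12811/17205


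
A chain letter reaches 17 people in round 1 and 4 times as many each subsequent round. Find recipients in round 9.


aₙ = a₁·r^(n-1)
= 17×4^8
= 17×65536
= 1114112

a_9 = 1114112


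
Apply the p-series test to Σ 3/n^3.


p-series test: Σ c/n^p converges if p > 1, diverges if p ≤ 1 (constant c > 0 doesn't affect convergence).
p = 3
3 > 1 → CONVERGES

Converges (p = 3 > 1)


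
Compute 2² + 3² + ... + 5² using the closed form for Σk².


Σₖ₌2^5 k² = Σₖ₌₁^5 k² − Σₖ₌₁^1 k²
= 5·6·11/6 − 1·2·3/6
= 55 − 1 = 54

Σk² = 54


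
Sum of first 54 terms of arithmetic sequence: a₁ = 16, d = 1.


aₙ = 16 + (54-1)×1 = 69
Sₙ = n(a₁+aₙ)/2 = 54×(16+69)/2
= 54×85/2 = 2295

S_54 = 2295


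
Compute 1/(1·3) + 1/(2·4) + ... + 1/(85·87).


1/(k(k+2)) = (1/2)·(1/k - 1/(k+2)) (partial fractions)
Telescoping: Σ = (1/2)·(1 + 1/2 - 1/86 - 1/87) = 5525/7482

Sum = 5525/7482


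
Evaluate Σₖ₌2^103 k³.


Σₖ₌2^103 k³ = [103·104/2]² − [1·2/2]²
= 28686736 − 1 = 28686735

Σk³ = 28686735


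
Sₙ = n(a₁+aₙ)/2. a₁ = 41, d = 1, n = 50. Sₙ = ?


aₙ = 41 + (50-1)×1 = 90
Sₙ = n(a₁+aₙ)/2 = 50×(41+90)/2
= 50×131/2 = 3275

S_50 = 3275


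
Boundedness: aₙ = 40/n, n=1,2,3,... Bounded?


a₁ = 40, a₂ = 40/2, a₃ = 40/3, ...
0 < aₙ ≤ 40 for all n ≥ 1
Lower bound: 0, Upper bound: 40
The sequence IS bounded

Bounded (0 < aₙ ≤ 40)


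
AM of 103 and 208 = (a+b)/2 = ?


AM = (103 + 208)/2 = 311/2 = 155.5

AM = 155.5


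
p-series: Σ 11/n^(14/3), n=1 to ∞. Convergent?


p-series test: Σ c/n^p converges if p > 1, diverges if p ≤ 1 (constant c > 0 doesn't affect convergence).
p = 14/3
14/3 > 1 → CONVERGES

Converges (p = 14/3 > 1)


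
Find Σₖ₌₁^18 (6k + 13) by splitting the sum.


Σ(6k+13) = 6·Σk + 13·n
= 6·171 + 13·18
= 1026 + 234 = 1260

Σ = 1260


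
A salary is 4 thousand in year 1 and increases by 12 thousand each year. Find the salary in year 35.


aₙ = a₁ + (n-1)d
= 4 + (35-1)×12
= 4 + 408
= 412

a_35 = 412


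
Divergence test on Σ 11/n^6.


lim(n→∞) 11/n^6 = 0
lim aₙ = 0 → nth-term test is INCONCLUSIVE
(Need other tests; this is actually a convergent p-series with p=6 > 1)

Inconclusive (lim aₙ = 0; need another test)


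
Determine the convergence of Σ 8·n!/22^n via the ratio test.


aₙ = 8·n!/22^n
a_{n+1}/aₙ = (n+1)!/22^(n+1) × 22^n/n!  (constant 8 cancels)
= (n+1)/22
L = lim(n→∞) (n+1)/22 = ∞
L > 1 → series DIVERGES

Diverges (ratio test: L = ∞ > 1)


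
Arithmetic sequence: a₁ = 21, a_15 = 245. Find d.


d = (aₙ - a₁)/(n-1)
= (245 - 21)/(15-1)
= 224/14 = 16

d = 16


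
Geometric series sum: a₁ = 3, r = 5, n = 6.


Sₙ = 3×(5^6 - 1)/(5 - 1)
= 3×(15625 - 1)/4
= 3×15624/4
= 11718

S_6 = 11718


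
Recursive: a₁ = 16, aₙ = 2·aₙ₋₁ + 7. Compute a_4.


Computing step by step:
a_1 = 16
a_2 = 39
a_3 = 85
a_4 = 177


a_4 = 177


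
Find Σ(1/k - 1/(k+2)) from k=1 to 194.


Telescoping with gap 2: two head and two tail terms survive.
= (1 + 1/2) - (1/195 + 1/196)
= 3/2 - 1/195 - 1/196 = 56939/38220

Sum = 56939/38220


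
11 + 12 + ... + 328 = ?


Σₖ₌11^328 k = Σₖ₌₁^328 k − Σₖ₌₁^10 k
= 328·329/2 − 10·11/2
= 53956 − 55 = 53901

Σk = 53901


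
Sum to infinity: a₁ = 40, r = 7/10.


S∞ = a₁/(1-r) = 40/(1 - 7/10)
= 40/(3/10)
= 400/3

S∞ = 400/3


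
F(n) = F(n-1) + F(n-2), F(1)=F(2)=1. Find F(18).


Fibonacci sequence: 1, 1, 2, 3, 5, 8, 13, 21, 34, 55, 89, ...
F(18) = 2584

F(18) = 2584


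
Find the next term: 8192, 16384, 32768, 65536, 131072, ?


Pattern: powers of 2: 2ⁿ
Terms: 8192, 16384, 32768, 65536, 131072
Next term = 262144

Next term = 262144


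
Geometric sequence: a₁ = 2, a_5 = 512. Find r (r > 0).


r^(n-1) = aₙ/a₁
r^4 = 512/2 = 256
r = 256^(1/4)
= ±4; taking r > 0 gives r = 4

r = 4


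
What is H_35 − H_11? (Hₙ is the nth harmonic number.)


Σₖ₌12^35 1/k = 1/12 + 1/13 + 1/14 + ... + 1/35
= 23246993153717/20629078984800
≈ 1.1269

Sum = 23246993153717/20629078984800 ≈ 1.1269


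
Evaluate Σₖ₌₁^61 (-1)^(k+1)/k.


S = 1 - 1/2 + 1/3 - 1/4 + 1/5 - 1/6 + 1/7 - 1/8 ± ...
= 0.7013
(Full series converges to +ln(2) ≈ +0.6931)

S_61 = 0.7013


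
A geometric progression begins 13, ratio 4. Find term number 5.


aₙ = a₁·r^(n-1)
= 13×4^4
= 13×256
= 3328

a_5 = 3328


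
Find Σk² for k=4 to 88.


Σₖ₌4^88 k² = Σₖ₌₁^88 k² − Σₖ₌₁^3 k²
= 88·89·177/6 − 3·4·7/6
= 231044 − 14 = 231030

Σk² = 231030


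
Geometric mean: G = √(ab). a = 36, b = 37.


GM = √(36×37) = √1332 = 36.4966

GM = 36.4966


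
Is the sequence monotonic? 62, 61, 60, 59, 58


Differences: -1, -1, -1, -1
All differences < 0 → strictly DECREASING

Monotonically decreasing


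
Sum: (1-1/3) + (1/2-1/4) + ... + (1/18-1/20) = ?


Telescoping with gap 2: two head and two tail terms survive.
= (1 + 1/2) - (1/19 + 1/20)
= 3/2 - 1/19 - 1/20 = 531/380

Sum = 531/380


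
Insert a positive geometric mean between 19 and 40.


GM = √(19×40) = √760 = 27.5681

GM = 27.5681


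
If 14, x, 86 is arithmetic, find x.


AM = (14 + 86)/2 = 100/2 = 50

AM = 50


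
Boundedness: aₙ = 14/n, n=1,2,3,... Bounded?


a₁ = 14, a₂ = 14/2, a₃ = 14/3, ...
0 < aₙ ≤ 14 for all n ≥ 1
Lower bound: 0, Upper bound: 14
The sequence IS bounded

Bounded (0 < aₙ ≤ 14)


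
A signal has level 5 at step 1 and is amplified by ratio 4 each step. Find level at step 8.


aₙ = a₁·r^(n-1)
= 5×4^7
= 5×16384
= 81920

a_8 = 81920


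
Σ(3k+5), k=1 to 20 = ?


Σ(3k+5) = 3·Σk + 5·n
= 3·210 + 5·20
= 630 + 100 = 730

Σ = 730


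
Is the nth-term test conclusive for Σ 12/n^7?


lim(n→∞) 12/n^7 = 0
lim aₙ = 0 → nth-term test is INCONCLUSIVE
(Need other tests; this is actually a convergent p-series with p=7 > 1)

Inconclusive (lim aₙ = 0; need another test)


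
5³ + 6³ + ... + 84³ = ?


Σₖ₌5^84 k³ = [84·85/2]² − [4·5/2]²
= 12744900 − 100 = 12744800

Σk³ = 12744800


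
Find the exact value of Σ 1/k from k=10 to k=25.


Σₖ₌10^25 1/k = 1/10 + 1/11 + 1/12 + ... + 1/25
= 26422849771/26771144400
≈ 0.987

Sum = 26422849771/26771144400 ≈ 0.987


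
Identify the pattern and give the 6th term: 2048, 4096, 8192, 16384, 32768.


Pattern: powers of 2: 2ⁿ
Terms: 2048, 4096, 8192, 16384, 32768
Next term = 65536

Next term = 65536


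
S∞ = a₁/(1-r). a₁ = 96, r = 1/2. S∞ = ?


S∞ = a₁/(1-r) = 96/(1 - 1/2)
= 96/(1/2)
= 192

S∞ = 192


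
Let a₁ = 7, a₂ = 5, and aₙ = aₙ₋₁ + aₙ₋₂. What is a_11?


Computing iteratively: 7, 5, 12, 17, 29, 46, 75, 121, 196, 317, 513
a_11 = 513

a_11 = 513
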